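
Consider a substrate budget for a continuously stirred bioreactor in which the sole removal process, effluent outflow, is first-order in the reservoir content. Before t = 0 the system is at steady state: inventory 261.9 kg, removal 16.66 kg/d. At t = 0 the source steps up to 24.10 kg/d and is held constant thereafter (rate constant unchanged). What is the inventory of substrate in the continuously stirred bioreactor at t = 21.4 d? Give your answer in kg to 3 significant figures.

The sink rate constant is k = F₀/M₀ = 16.66/261.9 = 0.06361 d⁻¹.
Solving dM/dt = F₁ − kM with M(0) = M₀ gives M(t) = F₁/k + (M₀ − F₁/k)·e^(−kt).
F₁/k = 24.10/0.06361 = 378.86 kg; kt = 0.06361 × 21.4 = 1.361, e^(−kt) = 0.2563.
M(21.4) = 378.86 + (261.9 − 378.86) × 0.2563 = 378.86 − 29.98 = 348.88 kg.

349 kg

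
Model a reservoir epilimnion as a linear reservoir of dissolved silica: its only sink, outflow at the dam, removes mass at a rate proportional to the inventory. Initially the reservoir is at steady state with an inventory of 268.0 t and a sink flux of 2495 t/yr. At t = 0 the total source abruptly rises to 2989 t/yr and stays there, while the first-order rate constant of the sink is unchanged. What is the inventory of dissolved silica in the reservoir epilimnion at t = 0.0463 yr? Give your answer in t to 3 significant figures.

287 t

The sink rate constant is k = F₀/M₀ = 2495/268.0 = 9.310 yr⁻¹.
Solving dM/dt = F₁ − kM with M(0) = M₀ gives M(t) = F₁/k + (M₀ − F₁/k)·e^(−kt).
F₁/k = 2989/9.310 = 321.06 t; kt = 9.310 × 0.0463 = 0.4310, e^(−kt) = 0.6498.
M(0.0463) = 321.06 + (268.0 − 321.06) × 0.6498 = 321.06 − 34.48 = 286.58 t.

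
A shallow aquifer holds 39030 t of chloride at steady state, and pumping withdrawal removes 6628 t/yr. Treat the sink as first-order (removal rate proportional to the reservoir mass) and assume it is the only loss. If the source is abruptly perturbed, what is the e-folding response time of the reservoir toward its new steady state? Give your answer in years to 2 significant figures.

5.9 yr

For a linear reservoir the response time equals the residence time τ = M/F.
τ = 39030 / 6628 = 5.889 yr.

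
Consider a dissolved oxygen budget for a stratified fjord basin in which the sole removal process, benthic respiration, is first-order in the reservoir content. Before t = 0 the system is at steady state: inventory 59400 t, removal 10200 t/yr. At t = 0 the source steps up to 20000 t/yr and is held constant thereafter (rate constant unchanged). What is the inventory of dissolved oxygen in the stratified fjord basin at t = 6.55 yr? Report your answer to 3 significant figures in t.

97900 t

The sink rate constant is k = F₀/M₀ = 10200/59400 = 0.1717 yr⁻¹.
Solving dM/dt = F₁ − kM with M(0) = M₀ gives M(t) = F₁/k + (M₀ − F₁/k)·e^(−kt).
F₁/k = 20000/0.1717 = 116470 t; kt = 0.1717 × 6.55 = 1.125, e^(−kt) = 0.3247.
M(6.55) = 116470 + (59400 − 116470) × 0.3247 = 116470 − 18530 = 97938 t.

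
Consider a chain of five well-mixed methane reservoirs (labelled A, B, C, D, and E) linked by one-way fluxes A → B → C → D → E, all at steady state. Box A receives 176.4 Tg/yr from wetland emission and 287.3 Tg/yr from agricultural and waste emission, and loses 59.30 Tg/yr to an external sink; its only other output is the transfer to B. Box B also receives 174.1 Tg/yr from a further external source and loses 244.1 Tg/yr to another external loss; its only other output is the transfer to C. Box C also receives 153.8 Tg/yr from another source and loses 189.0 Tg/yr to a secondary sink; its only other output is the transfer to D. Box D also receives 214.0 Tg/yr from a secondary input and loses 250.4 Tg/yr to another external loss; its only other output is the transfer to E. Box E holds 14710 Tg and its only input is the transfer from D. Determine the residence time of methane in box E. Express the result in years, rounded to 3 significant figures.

56.0 yr

Box A: F(A→B) = (176.4 + 287.3) − 59.30 = 404.40 Tg/yr.
Box B: F(B→C) = (404.40 + 174.1) − 244.1 = 334.40 Tg/yr.
Box C: F(C→D) = (334.40 + 153.8) − 189.0 = 299.20 Tg/yr.
Box D: F(D→E) = (299.20 + 214.0) − 250.4 = 262.80 Tg/yr.
Box E throughput = its input = 262.80 Tg/yr; τ = 14710 / 262.80 = 55.97 yr.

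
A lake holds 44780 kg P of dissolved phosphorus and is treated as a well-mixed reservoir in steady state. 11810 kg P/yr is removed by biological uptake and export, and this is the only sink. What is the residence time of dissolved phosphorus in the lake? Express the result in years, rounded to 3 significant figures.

τ = M / F = 44780 / 11810 = 3.792 yr.

3.79 yr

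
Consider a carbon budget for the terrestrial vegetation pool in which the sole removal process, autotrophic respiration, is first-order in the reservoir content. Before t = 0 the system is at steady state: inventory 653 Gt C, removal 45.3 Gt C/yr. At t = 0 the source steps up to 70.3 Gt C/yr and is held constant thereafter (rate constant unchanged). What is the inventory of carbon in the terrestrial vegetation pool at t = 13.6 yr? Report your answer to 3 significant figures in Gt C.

873 Gt C

τ = M₀/F₀ = 653/45.3 = 14.42 yr; rate constant k = 1/τ.
New steady state M_∞ = F₁/k = F₁·τ = 70.3 × 14.42 = 1013.4 Gt C.
M(t) = M_∞ + (M₀ − M_∞)·e^(−t/τ); t/τ = 13.6/14.42 = 0.9435, so e^(−t/τ) = 0.3893.
M(t) = 1013.4 − 360.4 × 0.3893 = 873.09 Gt C.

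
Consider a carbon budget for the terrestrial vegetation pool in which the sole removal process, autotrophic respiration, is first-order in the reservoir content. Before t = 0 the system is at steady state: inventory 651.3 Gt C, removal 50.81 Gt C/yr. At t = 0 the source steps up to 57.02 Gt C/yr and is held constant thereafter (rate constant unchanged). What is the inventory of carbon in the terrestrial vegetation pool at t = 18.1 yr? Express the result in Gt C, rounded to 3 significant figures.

712 Gt C

Residence time τ = M₀/F₀ = 12.82 yr. The eventual steady state is M_∞ = M₀·(F₁/F₀) = 651.3 × 57.02/50.81 = 730.90 Gt C.
The anomaly ΔM(t) = M(t) − M_∞ decays as ΔM₀·e^(−t/τ) with ΔM₀ = 651.3 − 730.90 = −79.60 Gt C.
At t = 18.1 yr, e^(−t/τ) = e^(−1.412) = 0.2436, so ΔM = −19.39 Gt C and M = 730.90 − 19.39 = 711.51 Gt C.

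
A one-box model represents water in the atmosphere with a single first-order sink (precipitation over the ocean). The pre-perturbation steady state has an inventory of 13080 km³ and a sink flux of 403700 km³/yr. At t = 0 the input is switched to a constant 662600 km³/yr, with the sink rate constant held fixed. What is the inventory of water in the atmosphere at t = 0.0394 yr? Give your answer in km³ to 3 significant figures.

19000 km³

τ = M₀/F₀ = 13080/403700 = 0.03240 yr; rate constant k = 1/τ.
New steady state M_∞ = F₁/k = F₁·τ = 662600 × 0.03240 = 21468 km³.
M(t) = M_∞ + (M₀ − M_∞)·e^(−t/τ); t/τ = 0.0394/0.03240 = 1.216, so e^(−t/τ) = 0.2964.
M(t) = 21468 − 8388 × 0.2964 = 18982 km³.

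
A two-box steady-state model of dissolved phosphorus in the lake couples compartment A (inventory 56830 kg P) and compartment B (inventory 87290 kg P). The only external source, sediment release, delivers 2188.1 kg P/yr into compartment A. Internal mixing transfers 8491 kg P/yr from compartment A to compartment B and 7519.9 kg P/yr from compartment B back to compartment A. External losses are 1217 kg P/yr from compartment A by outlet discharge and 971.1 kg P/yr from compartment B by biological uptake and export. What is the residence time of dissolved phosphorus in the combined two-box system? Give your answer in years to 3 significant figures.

For the system as a whole, the A↔B exchange is internal and contributes nothing to the throughput; only the external sinks remove mass.
M_total = 56830 + 87290 = 144120 kg P.
ΣF_external_out = 1217 + 971.1 = 2188.1 kg P/yr.
τ = M_total / ΣF_ext = 144120 / 2188.1 = 65.87 yr.

65.9 yr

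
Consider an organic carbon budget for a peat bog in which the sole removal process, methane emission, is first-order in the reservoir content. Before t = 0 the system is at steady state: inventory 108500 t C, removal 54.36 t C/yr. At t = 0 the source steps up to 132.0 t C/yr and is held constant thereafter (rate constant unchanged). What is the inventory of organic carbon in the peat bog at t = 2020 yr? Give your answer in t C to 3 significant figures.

Residence time τ = M₀/F₀ = 1996 yr. The eventual steady state is M_∞ = M₀·(F₁/F₀) = 108500 × 132.0/54.36 = 263470 t C.
The anomaly ΔM(t) = M(t) − M_∞ decays as ΔM₀·e^(−t/τ) with ΔM₀ = 108500 − 263470 = −155000 t C.
At t = 2020 yr, e^(−t/τ) = e^(−1.012) = 0.3635, so ΔM = −56330 t C and M = 263470 − 56330 = 207140 t C.

207000 t C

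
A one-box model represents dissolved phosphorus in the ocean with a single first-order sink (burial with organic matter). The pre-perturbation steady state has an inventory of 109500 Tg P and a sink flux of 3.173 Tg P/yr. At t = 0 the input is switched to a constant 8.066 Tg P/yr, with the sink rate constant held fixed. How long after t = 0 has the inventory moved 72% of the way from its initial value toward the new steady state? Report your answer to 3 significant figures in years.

τ = M₀/F₀ = 109500/3.173 = 34510 yr.
The remaining gap fraction is e^(−t/τ); 72% covered ⇒ e^(−t/τ) = 0.280.
t = −τ ln(0.280) = 34510 × 1.273 = 43930 yr.

43900 yr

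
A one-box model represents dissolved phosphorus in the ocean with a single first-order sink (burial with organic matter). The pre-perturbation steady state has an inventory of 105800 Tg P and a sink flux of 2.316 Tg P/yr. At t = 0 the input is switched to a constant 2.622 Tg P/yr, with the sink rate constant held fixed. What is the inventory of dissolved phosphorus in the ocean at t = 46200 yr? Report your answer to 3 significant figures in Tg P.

τ = M₀/F₀ = 105800/2.316 = 45680 yr; rate constant k = 1/τ.
New steady state M_∞ = F₁/k = F₁·τ = 2.622 × 45680 = 119780 Tg P.
M(t) = M_∞ + (M₀ − M_∞)·e^(−t/τ); t/τ = 46200/45680 = 1.011, so e^(−t/τ) = 0.3637.
M(t) = 119780 − 13980 × 0.3637 = 114690 Tg P.

115000 Tg P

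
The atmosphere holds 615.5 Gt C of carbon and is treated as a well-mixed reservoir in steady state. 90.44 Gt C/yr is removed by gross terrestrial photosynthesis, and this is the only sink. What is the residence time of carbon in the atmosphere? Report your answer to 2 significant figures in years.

6.8 yr

τ = M / F = 615.5 / 90.44 = 6.806 yr.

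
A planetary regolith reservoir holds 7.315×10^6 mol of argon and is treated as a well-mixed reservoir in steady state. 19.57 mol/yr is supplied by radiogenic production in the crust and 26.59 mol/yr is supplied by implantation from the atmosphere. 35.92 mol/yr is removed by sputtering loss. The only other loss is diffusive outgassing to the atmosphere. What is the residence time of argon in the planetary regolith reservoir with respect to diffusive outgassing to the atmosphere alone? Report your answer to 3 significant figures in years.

714000 yr

At steady state ΣF_in = ΣF_out.
ΣF_in = 19.57 + 26.59 = 46.160 mol/yr.
Diffusive outgassing to the atmosphere flux = ΣF_in − (35.92) = 46.160 − 35.92 = 10.24 mol/yr.
τ = M / F = 7.315×10^6 / 10.24 = 714400 yr.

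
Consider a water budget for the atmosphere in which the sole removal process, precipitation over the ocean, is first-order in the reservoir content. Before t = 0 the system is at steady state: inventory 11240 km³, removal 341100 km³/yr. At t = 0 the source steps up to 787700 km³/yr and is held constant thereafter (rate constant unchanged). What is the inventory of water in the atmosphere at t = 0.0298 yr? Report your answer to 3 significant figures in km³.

20000 km³

The sink rate constant is k = F₀/M₀ = 341100/11240 = 30.35 yr⁻¹.
Solving dM/dt = F₁ − kM with M(0) = M₀ gives M(t) = F₁/k + (M₀ − F₁/k)·e^(−kt).
F₁/k = 787700/30.35 = 25956 km³; kt = 30.35 × 0.0298 = 0.9043, e^(−kt) = 0.4048.
M(0.0298) = 25956 + (11240 − 25956) × 0.4048 = 25956 − 5957 = 19999 km³.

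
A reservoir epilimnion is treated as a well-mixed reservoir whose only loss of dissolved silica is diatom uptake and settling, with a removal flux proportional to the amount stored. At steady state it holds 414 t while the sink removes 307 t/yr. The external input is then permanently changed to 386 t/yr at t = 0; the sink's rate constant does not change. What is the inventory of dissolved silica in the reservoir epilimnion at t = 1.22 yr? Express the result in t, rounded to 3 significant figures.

The sink rate constant is k = F₀/M₀ = 307/414 = 0.7415 yr⁻¹.
Solving dM/dt = F₁ − kM with M(0) = M₀ gives M(t) = F₁/k + (M₀ − F₁/k)·e^(−kt).
F₁/k = 386/0.7415 = 520.53 t; kt = 0.7415 × 1.22 = 0.9047, e^(−kt) = 0.4047.
M(1.22) = 520.53 + (414 − 520.53) × 0.4047 = 520.53 − 43.11 = 477.42 t.

477 t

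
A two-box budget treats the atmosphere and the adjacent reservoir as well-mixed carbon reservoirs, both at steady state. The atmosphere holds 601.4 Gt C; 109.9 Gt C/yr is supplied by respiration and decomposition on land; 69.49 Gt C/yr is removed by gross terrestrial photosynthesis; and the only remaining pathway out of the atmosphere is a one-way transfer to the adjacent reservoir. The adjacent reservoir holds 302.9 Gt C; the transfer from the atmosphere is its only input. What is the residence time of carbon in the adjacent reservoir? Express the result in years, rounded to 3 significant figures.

Balance the atmosphere: ΣF_in = 109.90 Gt C/yr.
Transfer to the adjacent reservoir = ΣF_in − (69.49) = 40.410 Gt C/yr.
At steady state the output of the adjacent reservoir equals its input, 40.410 Gt C/yr.
τ = M / F = 302.9 / 40.410 = 7.496 yr.

7.50 yr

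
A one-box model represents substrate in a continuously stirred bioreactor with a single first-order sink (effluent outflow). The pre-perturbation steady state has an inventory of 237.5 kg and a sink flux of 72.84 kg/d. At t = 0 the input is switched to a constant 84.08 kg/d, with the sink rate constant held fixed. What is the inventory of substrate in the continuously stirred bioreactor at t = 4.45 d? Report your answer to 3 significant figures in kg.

265 kg

The sink rate constant is k = F₀/M₀ = 72.84/237.5 = 0.3067 d⁻¹.
Solving dM/dt = F₁ − kM with M(0) = M₀ gives M(t) = F₁/k + (M₀ − F₁/k)·e^(−kt).
F₁/k = 84.08/0.3067 = 274.15 kg; kt = 0.3067 × 4.45 = 1.365, e^(−kt) = 0.2554.
M(4.45) = 274.15 + (237.5 − 274.15) × 0.2554 = 274.15 − 9.361 = 264.79 kg.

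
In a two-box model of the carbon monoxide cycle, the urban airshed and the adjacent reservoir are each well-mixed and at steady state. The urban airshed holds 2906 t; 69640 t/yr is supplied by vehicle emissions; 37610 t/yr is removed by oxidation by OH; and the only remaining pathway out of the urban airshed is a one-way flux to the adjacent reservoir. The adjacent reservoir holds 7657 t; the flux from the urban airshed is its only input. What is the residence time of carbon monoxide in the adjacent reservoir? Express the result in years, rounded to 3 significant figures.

0.239 yr

Balance the urban airshed: ΣF_in = 69640 t/yr.
Flux to the adjacent reservoir = ΣF_in − (37610) = 32030 t/yr.
At steady state the output of the adjacent reservoir equals its input, 32030 t/yr.
τ = M / F = 7657 / 32030 = 0.2391 yr.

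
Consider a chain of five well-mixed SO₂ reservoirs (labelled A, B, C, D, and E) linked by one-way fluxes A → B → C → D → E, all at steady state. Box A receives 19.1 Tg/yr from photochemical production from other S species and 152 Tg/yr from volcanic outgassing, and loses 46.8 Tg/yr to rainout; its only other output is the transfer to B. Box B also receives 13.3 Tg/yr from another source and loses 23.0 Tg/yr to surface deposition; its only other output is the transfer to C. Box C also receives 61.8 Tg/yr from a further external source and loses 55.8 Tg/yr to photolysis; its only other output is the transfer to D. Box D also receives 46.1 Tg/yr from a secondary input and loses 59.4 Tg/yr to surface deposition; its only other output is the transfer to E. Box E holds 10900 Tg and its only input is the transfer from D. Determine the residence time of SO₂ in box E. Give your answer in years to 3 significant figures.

102 yr

Box A: F(A→B) = (19.1 + 152) − 46.8 = 124.30 Tg/yr.
Box B: F(B→C) = (124.30 + 13.3) − 23.0 = 114.60 Tg/yr.
Box C: F(C→D) = (114.60 + 61.8) − 55.8 = 120.60 Tg/yr.
Box D: F(D→E) = (120.60 + 46.1) − 59.4 = 107.30 Tg/yr.
Box E throughput = its input = 107.30 Tg/yr; τ = 10900 / 107.30 = 101.6 yr.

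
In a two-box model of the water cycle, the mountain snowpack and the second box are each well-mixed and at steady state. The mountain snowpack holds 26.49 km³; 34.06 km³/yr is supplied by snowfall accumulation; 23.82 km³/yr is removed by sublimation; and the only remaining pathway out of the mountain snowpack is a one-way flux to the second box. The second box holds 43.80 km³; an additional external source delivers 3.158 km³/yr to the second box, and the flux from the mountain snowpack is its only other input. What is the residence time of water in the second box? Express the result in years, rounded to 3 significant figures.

3.27 yr

Balance the mountain snowpack: ΣF_in = 34.060 km³/yr.
Flux to the second box = ΣF_in − (23.82) = 10.240 km³/yr.
Total input to the second box = 10.240 + 3.158 = 13.398 km³/yr; at steady state this equals its total output.
τ = M / F = 43.80 / 13.398 = 3.269 yr.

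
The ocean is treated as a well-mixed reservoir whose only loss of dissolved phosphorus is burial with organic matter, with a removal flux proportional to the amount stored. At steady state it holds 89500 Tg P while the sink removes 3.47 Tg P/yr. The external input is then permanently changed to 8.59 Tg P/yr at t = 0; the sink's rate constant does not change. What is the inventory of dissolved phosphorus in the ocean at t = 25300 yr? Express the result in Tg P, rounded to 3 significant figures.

172000 Tg P

τ = M₀/F₀ = 89500/3.47 = 25790 yr; rate constant k = 1/τ.
New steady state M_∞ = F₁/k = F₁·τ = 8.59 × 25790 = 221560 Tg P.
M(t) = M_∞ + (M₀ − M_∞)·e^(−t/τ); t/τ = 25300/25790 = 0.9809, so e^(−t/τ) = 0.3750.
M(t) = 221560 − 132100 × 0.3750 = 172040 Tg P.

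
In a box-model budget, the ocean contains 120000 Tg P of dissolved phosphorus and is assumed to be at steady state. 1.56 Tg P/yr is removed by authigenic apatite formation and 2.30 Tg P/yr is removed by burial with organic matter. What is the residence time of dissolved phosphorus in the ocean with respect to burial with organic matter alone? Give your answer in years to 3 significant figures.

52200 yr

Residence time with respect to a single sink: τ = M / F_sink.
τ = 120000 / 2.30 = 52170 yr.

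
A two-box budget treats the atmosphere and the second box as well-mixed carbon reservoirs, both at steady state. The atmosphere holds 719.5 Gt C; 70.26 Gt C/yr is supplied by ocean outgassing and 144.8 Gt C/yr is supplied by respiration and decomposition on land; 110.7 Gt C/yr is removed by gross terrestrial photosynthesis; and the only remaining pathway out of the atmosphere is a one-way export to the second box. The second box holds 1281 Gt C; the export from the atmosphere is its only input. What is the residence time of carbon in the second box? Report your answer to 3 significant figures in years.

12.3 yr

Balance the atmosphere: ΣF_in = 70.26 + 144.8 = 215.06 Gt C/yr.
Export to the second box = ΣF_in − (110.7) = 104.36 Gt C/yr.
At steady state the output of the second box equals its input, 104.36 Gt C/yr.
τ = M / F = 1281 / 104.36 = 12.27 yr.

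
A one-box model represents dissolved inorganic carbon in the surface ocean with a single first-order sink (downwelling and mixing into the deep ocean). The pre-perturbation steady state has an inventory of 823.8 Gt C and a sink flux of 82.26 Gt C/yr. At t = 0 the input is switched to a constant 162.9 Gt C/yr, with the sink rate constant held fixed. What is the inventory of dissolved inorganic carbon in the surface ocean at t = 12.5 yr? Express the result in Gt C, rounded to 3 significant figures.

1400 Gt C

Residence time τ = M₀/F₀ = 10.01 yr. The eventual steady state is M_∞ = M₀·(F₁/F₀) = 823.8 × 162.9/82.26 = 1631.4 Gt C.
The anomaly ΔM(t) = M(t) − M_∞ decays as ΔM₀·e^(−t/τ) with ΔM₀ = 823.8 − 1631.4 = −807.6 Gt C.
At t = 12.5 yr, e^(−t/τ) = e^(−1.248) = 0.2870, so ΔM = −231.8 Gt C and M = 1631.4 − 231.8 = 1399.6 Gt C.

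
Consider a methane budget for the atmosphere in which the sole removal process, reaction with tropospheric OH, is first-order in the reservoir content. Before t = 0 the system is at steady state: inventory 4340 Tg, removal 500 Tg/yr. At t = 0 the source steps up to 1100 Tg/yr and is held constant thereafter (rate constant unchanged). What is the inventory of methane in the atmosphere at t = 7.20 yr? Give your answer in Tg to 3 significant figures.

7280 Tg

τ = M₀/F₀ = 4340/500 = 8.680 yr; rate constant k = 1/τ.
New steady state M_∞ = F₁/k = F₁·τ = 1100 × 8.680 = 9548.0 Tg.
M(t) = M_∞ + (M₀ − M_∞)·e^(−t/τ); t/τ = 7.20/8.680 = 0.8295, so e^(−t/τ) = 0.4363.
M(t) = 9548.0 − 5208 × 0.4363 = 7275.9 Tg.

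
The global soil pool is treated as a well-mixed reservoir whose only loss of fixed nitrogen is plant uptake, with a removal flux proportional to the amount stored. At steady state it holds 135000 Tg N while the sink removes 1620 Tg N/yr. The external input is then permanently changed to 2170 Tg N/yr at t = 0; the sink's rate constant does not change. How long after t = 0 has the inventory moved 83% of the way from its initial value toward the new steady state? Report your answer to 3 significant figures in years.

148 yr

τ = M₀/F₀ = 135000/1620 = 83.33 yr.
The remaining gap fraction is e^(−t/τ); 83% covered ⇒ e^(−t/τ) = 0.170.
t = −τ ln(0.170) = 83.33 × 1.772 = 147.7 yr.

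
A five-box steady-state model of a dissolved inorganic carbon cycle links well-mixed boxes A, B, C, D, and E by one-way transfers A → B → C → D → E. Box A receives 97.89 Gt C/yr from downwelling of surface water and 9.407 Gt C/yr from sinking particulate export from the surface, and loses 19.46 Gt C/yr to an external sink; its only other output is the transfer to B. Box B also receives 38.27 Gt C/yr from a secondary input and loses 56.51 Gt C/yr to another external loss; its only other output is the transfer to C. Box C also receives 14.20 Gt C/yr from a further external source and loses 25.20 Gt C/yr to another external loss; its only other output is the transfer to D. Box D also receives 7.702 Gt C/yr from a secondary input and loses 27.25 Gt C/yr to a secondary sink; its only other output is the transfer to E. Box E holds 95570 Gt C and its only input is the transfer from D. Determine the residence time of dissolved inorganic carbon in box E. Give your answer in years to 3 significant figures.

2450 yr

Box A: F(A→B) = (97.89 + 9.407) − 19.46 = 87.837 Gt C/yr.
Box B: F(B→C) = (87.837 + 38.27) − 56.51 = 69.597 Gt C/yr.
Box C: F(C→D) = (69.597 + 14.20) − 25.20 = 58.597 Gt C/yr.
Box D: F(D→E) = (58.597 + 7.702) − 27.25 = 39.049 Gt C/yr.
Box E throughput = its input = 39.049 Gt C/yr; τ = 95570 / 39.049 = 2447 yr.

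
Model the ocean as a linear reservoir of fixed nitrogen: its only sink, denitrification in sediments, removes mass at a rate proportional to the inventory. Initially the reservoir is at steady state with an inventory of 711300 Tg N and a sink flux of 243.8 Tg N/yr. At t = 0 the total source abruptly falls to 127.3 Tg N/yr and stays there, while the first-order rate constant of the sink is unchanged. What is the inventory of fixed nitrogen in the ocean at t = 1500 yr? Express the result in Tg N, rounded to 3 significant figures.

575000 Tg N

τ = M₀/F₀ = 711300/243.8 = 2918 yr; rate constant k = 1/τ.
New steady state M_∞ = F₁/k = F₁·τ = 127.3 × 2918 = 371400 Tg N.
M(t) = M_∞ + (M₀ − M_∞)·e^(−t/τ); t/τ = 1500/2918 = 0.5141, so e^(−t/τ) = 0.5980.
M(t) = 371400 + 339900 × 0.5980 = 574670 Tg N.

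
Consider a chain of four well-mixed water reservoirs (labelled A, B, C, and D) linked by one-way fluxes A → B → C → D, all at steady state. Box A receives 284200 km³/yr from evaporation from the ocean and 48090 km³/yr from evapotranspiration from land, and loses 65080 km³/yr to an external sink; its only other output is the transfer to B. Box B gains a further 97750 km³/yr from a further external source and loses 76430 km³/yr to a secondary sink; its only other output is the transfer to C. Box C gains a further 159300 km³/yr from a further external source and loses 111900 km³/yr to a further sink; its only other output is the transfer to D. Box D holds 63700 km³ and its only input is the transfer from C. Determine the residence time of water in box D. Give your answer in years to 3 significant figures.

Box A: F(A→B) = (284200 + 48090) − 65080 = 267210 km³/yr.
Box B: F(B→C) = (267210 + 97750) − 76430 = 288530 km³/yr.
Box C: F(C→D) = (288530 + 159300) − 111900 = 335930 km³/yr.
Box D throughput = its input = 335930 km³/yr; τ = 63700 / 335930 = 0.1896 yr.

0.190 yr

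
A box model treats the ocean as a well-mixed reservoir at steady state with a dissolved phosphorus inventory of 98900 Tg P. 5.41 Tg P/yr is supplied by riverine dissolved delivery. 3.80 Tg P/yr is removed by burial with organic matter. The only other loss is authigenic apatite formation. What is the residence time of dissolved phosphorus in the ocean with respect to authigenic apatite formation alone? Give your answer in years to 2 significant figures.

At steady state ΣF_in = ΣF_out.
ΣF_in = 5.4100 Tg P/yr.
Authigenic apatite formation flux = ΣF_in − (3.80) = 5.4100 − 3.800 = 1.610 Tg P/yr.
τ = M / F = 98900 / 1.610 = 61430 yr.

61000 yr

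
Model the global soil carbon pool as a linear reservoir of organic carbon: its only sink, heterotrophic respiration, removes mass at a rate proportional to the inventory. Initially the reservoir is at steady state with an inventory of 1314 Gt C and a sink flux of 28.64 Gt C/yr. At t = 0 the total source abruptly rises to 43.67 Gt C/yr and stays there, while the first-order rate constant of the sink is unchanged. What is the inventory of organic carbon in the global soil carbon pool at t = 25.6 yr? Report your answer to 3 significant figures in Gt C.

1610 Gt C

τ = M₀/F₀ = 1314/28.64 = 45.88 yr; rate constant k = 1/τ.
New steady state M_∞ = F₁/k = F₁·τ = 43.67 × 45.88 = 2003.6 Gt C.
M(t) = M_∞ + (M₀ − M_∞)·e^(−t/τ); t/τ = 25.6/45.88 = 0.5580, so e^(−t/τ) = 0.5724.
M(t) = 2003.6 − 689.6 × 0.5724 = 1608.9 Gt C.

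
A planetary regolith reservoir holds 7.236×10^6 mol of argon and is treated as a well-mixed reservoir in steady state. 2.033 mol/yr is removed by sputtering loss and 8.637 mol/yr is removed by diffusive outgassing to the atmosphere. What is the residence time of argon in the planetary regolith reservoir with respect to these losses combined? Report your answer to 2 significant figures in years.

Total removal = 2.033 + 8.637 = 10.670 mol/yr.
τ = M / ΣF_out = 7.236×10^6 / 10.670 = 678200 yr.

680000 yr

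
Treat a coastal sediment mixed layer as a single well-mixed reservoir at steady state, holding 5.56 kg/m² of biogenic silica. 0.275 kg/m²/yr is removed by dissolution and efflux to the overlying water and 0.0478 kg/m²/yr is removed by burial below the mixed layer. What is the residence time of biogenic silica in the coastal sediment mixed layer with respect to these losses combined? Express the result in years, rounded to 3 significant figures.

Total removal = 0.2750 + 0.04780 = 0.32280 kg/m²/yr.
τ = M / ΣF_out = 5.56 / 0.32280 = 17.22 yr.

17.2 yr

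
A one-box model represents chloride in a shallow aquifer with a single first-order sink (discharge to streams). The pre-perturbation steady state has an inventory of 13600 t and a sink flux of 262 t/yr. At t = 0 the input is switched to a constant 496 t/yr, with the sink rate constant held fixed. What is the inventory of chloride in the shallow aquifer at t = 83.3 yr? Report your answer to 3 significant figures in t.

The sink rate constant is k = F₀/M₀ = 262/13600 = 0.01926 yr⁻¹.
Solving dM/dt = F₁ − kM with M(0) = M₀ gives M(t) = F₁/k + (M₀ − F₁/k)·e^(−kt).
F₁/k = 496/0.01926 = 25747 t; kt = 0.01926 × 83.3 = 1.605, e^(−kt) = 0.2009.
M(83.3) = 25747 + (13600 − 25747) × 0.2009 = 25747 − 2441 = 23306 t.

23300 t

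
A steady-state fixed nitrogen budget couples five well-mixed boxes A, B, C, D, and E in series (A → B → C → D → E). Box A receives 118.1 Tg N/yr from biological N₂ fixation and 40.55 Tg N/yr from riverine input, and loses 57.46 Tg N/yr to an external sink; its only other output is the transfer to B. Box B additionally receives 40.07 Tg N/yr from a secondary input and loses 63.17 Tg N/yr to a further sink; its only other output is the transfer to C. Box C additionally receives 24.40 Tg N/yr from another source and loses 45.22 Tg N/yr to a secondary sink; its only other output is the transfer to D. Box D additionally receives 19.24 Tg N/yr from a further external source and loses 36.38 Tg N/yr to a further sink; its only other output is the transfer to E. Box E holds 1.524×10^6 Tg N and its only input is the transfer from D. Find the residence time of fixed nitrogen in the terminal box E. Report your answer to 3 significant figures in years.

Box A: F(A→B) = (118.1 + 40.55) − 57.46 = 101.19 Tg N/yr.
Box B: F(B→C) = (101.19 + 40.07) − 63.17 = 78.090 Tg N/yr.
Box C: F(C→D) = (78.090 + 24.40) − 45.22 = 57.270 Tg N/yr.
Box D: F(D→E) = (57.270 + 19.24) − 36.38 = 40.130 Tg N/yr.
Box E throughput = its input = 40.130 Tg N/yr; τ = 1.524×10^6 / 40.130 = 37980 yr.

38000 yr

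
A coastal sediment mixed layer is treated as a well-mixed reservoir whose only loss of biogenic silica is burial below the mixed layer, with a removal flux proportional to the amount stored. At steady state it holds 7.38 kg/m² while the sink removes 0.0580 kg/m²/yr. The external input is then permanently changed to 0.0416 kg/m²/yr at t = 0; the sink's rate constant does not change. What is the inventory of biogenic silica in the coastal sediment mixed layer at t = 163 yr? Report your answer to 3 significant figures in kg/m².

5.87 kg/m²

The sink rate constant is k = F₀/M₀ = 0.0580/7.38 = 0.007859 yr⁻¹.
Solving dM/dt = F₁ − kM with M(0) = M₀ gives M(t) = F₁/k + (M₀ − F₁/k)·e^(−kt).
F₁/k = 0.0416/0.007859 = 5.2932 kg/m²; kt = 0.007859 × 163 = 1.281, e^(−kt) = 0.2778.
M(163) = 5.2932 + (7.38 − 5.2932) × 0.2778 = 5.2932 + 0.5796 = 5.8728 kg/m².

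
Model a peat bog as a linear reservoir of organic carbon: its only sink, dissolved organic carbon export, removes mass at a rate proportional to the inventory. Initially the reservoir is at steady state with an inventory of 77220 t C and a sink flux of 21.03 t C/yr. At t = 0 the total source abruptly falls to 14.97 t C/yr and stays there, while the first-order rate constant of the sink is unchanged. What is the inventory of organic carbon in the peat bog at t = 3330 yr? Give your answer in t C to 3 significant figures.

64000 t C

τ = M₀/F₀ = 77220/21.03 = 3672 yr; rate constant k = 1/τ.
New steady state M_∞ = F₁/k = F₁·τ = 14.97 × 3672 = 54968 t C.
M(t) = M_∞ + (M₀ − M_∞)·e^(−t/τ); t/τ = 3330/3672 = 0.9069, so e^(−t/τ) = 0.4038.
M(t) = 54968 + 22250 × 0.4038 = 63953 t C.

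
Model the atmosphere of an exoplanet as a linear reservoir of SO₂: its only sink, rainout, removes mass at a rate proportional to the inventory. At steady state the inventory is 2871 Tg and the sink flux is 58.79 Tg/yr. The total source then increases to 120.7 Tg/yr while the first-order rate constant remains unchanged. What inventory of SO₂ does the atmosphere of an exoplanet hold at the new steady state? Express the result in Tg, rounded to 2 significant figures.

5900 Tg

Rate constant k = F/M = 58.79 / 2871 = 0.02048 yr⁻¹.
At the new steady state, source = k·M_new ⇒ M_new = 120.7 / 0.02048 = 5894 Tg.
(Equivalently M_new = M × F_new/F_old = 2871 × 120.7/58.79.)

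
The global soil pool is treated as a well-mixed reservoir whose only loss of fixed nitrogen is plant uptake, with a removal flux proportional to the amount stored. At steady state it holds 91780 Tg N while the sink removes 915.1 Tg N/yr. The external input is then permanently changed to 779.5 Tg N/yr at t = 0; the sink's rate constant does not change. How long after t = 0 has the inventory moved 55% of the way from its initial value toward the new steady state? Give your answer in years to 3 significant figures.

80.1 yr

τ = M₀/F₀ = 91780/915.1 = 100.3 yr.
The remaining gap fraction is e^(−t/τ); 55% covered ⇒ e^(−t/τ) = 0.450.
t = −τ ln(0.450) = 100.3 × 0.7985 = 80.09 yr.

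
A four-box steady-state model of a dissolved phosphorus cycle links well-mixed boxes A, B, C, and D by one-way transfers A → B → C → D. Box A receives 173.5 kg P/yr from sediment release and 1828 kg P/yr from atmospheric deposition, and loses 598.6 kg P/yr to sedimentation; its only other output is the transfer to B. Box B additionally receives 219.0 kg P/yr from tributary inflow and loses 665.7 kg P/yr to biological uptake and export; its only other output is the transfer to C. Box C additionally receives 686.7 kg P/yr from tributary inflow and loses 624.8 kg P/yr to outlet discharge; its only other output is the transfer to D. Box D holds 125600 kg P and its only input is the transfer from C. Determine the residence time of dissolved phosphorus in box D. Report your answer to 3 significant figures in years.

Box A: F(A→B) = (173.5 + 1828) − 598.6 = 1402.9 kg P/yr.
Box B: F(B→C) = (1402.9 + 219.0) − 665.7 = 956.20 kg P/yr.
Box C: F(C→D) = (956.20 + 686.7) − 624.8 = 1018.1 kg P/yr.
Box D throughput = its input = 1018.1 kg P/yr; τ = 125600 / 1018.1 = 123.4 yr.

123 yr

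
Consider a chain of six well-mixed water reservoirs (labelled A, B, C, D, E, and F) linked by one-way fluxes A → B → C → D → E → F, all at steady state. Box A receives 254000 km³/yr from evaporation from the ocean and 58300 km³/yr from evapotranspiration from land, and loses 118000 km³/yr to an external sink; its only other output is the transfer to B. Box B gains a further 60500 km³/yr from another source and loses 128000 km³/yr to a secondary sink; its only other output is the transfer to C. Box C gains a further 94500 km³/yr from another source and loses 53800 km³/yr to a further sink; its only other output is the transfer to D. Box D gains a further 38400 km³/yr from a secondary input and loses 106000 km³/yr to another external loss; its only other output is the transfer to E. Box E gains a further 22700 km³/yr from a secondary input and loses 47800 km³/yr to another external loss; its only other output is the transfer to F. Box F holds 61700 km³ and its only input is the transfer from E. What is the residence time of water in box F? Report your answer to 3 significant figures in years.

0.825 yr

Box A: F(A→B) = (254000 + 58300) − 118000 = 194300 km³/yr.
Box B: F(B→C) = (194300 + 60500) − 128000 = 126800 km³/yr.
Box C: F(C→D) = (126800 + 94500) − 53800 = 167500 km³/yr.
Box D: F(D→E) = (167500 + 38400) − 106000 = 99900 km³/yr.
Box E: F(E→F) = (99900 + 22700) − 47800 = 74800 km³/yr.
Box F throughput = its input = 74800 km³/yr; τ = 61700 / 74800 = 0.8249 yr.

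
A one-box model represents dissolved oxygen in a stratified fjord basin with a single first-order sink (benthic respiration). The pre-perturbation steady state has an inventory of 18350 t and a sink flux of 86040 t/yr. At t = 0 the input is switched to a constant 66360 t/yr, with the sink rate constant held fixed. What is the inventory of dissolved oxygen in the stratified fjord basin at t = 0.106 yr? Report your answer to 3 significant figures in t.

16700 t

Residence time τ = M₀/F₀ = 0.2133 yr. The eventual steady state is M_∞ = M₀·(F₁/F₀) = 18350 × 66360/86040 = 14153 t.
The anomaly ΔM(t) = M(t) − M_∞ decays as ΔM₀·e^(−t/τ) with ΔM₀ = 18350 − 14153 = 4197 t.
At t = 0.106 yr, e^(−t/τ) = e^(−0.4970) = 0.6083, so ΔM = 2553 t and M = 14153 + 2553 = 16706 t.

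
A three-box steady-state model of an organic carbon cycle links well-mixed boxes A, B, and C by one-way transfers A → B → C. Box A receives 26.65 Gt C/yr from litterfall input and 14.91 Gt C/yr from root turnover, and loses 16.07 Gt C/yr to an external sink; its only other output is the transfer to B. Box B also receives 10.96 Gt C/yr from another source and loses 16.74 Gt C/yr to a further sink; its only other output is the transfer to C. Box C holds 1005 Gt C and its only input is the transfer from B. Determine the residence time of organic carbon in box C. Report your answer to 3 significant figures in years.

51.0 yr

Box A: F(A→B) = (26.65 + 14.91) − 16.07 = 25.490 Gt C/yr.
Box B: F(B→C) = (25.490 + 10.96) − 16.74 = 19.710 Gt C/yr.
Box C throughput = its input = 19.710 Gt C/yr; τ = 1005 / 19.710 = 50.99 yr.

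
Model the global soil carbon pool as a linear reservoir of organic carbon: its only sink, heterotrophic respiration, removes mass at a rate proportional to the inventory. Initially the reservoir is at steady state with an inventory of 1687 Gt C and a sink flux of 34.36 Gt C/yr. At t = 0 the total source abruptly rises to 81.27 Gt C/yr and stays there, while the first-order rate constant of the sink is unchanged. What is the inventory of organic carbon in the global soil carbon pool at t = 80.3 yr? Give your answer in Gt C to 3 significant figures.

3540 Gt C

τ = M₀/F₀ = 1687/34.36 = 49.10 yr; rate constant k = 1/τ.
New steady state M_∞ = F₁/k = F₁·τ = 81.27 × 49.10 = 3990.2 Gt C.
M(t) = M_∞ + (M₀ − M_∞)·e^(−t/τ); t/τ = 80.3/49.10 = 1.636, so e^(−t/τ) = 0.1949.
M(t) = 3990.2 − 2303 × 0.1949 = 3541.4 Gt C.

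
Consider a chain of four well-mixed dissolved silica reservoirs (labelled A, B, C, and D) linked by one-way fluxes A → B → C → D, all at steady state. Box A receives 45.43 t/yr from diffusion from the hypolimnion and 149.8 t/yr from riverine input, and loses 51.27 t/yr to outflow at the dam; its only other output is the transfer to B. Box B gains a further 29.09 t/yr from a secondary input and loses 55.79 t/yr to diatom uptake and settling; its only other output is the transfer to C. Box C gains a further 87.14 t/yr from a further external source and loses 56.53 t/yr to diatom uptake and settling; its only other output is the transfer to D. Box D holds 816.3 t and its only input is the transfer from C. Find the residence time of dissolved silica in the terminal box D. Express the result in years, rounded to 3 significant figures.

Box A: F(A→B) = (45.43 + 149.8) − 51.27 = 143.96 t/yr.
Box B: F(B→C) = (143.96 + 29.09) − 55.79 = 117.26 t/yr.
Box C: F(C→D) = (117.26 + 87.14) − 56.53 = 147.87 t/yr.
Box D throughput = its input = 147.87 t/yr; τ = 816.3 / 147.87 = 5.520 yr.

5.52 yr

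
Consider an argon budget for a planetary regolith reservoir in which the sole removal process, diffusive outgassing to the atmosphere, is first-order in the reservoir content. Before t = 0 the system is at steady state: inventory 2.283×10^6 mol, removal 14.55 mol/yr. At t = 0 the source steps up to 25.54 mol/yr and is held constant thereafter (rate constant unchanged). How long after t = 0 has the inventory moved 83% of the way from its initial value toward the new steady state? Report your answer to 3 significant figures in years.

τ = M₀/F₀ = 2.283×10^6/14.55 = 156900 yr.
The remaining gap fraction is e^(−t/τ); 83% covered ⇒ e^(−t/τ) = 0.170.
t = −τ ln(0.170) = 156900 × 1.772 = 278000 yr.

278000 yr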